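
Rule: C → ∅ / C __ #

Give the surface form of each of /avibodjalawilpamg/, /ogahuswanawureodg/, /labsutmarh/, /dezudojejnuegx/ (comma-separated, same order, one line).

/avibodjalawilpamg/: /g/ is the second consonant of a word-final cluster /mg/, so it deletes. → [avibodjalawilpam].
/ogahuswanawureodg/: /g/ is the second consonant of a word-final cluster /dg/, so it deletes. → [ogahuswanawureod].
/labsutmarh/: /h/ is the second consonant of a word-final cluster /rh/, so it deletes. → [labsutmar].
/dezudojejnuegx/: /x/ is the second consonant of a word-final cluster /gx/, so it deletes. → [dezudojejnueg].

avibodjalawilpam, ogahuswanawureod, labsutmar, dezudojejnueg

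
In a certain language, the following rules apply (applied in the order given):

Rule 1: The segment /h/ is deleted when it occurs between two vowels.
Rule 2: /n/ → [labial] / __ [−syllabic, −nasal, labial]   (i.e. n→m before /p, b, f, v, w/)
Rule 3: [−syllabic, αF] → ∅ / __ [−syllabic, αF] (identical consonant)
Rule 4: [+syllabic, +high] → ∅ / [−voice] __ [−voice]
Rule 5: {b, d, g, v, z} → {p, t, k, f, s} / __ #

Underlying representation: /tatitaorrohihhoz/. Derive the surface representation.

Rule 1 (intervocalic h-deletion): /h/ occurs between vowels /o/ and /i/, so it deletes. /tatitaorrohihhoz/ → tatitaorroihhoz.
Rule 2 (nasal place assimilation): no segment meets the environment; /tatitaorroihhoz/ is unchanged.
Rule 3 (degemination): /rr/ is a geminate; the first /r/ deletes. /hh/ is a geminate; the first /h/ deletes. /tatitaorroihhoz/ → tatitaoroihoz.
Rule 4 (high vowel syncope): /i/ is a high vowel flanked by voiceless consonants /t/ and /t/, so it deletes. /tatitaoroihoz/ → tattaoroihoz.
Rule 5 (final devoicing): /z/ is a voiced obstruent in word-final position, so it devoices to [s]. /tattaoroihoz/ → tattaoroihos.

tattaoroihos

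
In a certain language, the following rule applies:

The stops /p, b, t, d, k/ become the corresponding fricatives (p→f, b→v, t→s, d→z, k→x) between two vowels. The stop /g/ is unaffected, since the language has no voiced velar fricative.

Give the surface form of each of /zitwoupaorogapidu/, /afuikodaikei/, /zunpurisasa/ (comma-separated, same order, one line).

zitwoufaorogafizu, afuixozaixei, zunpurisasa

/zitwoupaorogapidu/: /p/ is a stop between vowels /u/ and /a/, so it spirantizes to the fricative [f]. /p/ is a stop between vowels /a/ and /i/, so it spirantizes to the fricative [f]. /d/ is a stop between vowels /i/ and /u/, so it spirantizes to the fricative [z]. → [zitwoufaorogafizu].
/afuikodaikei/: /k/ is a stop between vowels /i/ and /o/, so it spirantizes to the fricative [x]. /d/ is a stop between vowels /o/ and /a/, so it spirantizes to the fricative [z]. /k/ is a stop between vowels /i/ and /e/, so it spirantizes to the fricative [x]. → [afuixozaixei].
/zunpurisasa/: the rule's environment is not met; surfaces unchanged as [zunpurisasa].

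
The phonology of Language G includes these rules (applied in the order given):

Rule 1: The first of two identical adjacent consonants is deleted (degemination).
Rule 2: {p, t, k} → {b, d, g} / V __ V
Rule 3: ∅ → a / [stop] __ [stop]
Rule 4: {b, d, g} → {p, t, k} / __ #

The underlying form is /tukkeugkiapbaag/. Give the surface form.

tugeugakiapabaak

Rule 1 (degemination): /kk/ is a geminate; the first /k/ deletes. /tukkeugkiapbaag/ → tukeugkiapbaag.
Rule 2 (intervocalic voicing): /k/ is a voiceless stop between vowels /u/ and /e/, so it voices to [g]. /tukeugkiapbaag/ → tugeugkiapbaag.
Rule 3 (stop-cluster a-epenthesis): /g/ and /k/ form a stop–stop cluster, so [a] is inserted between them. /p/ and /b/ form a stop–stop cluster, so [a] is inserted between them. /tugeugkiapbaag/ → tugeugakiapabaag.
Rule 4 (final devoicing): /g/ is a voiced stop in word-final position, so it devoices to [k]. /tugeugakiapabaag/ → tugeugakiapabaak.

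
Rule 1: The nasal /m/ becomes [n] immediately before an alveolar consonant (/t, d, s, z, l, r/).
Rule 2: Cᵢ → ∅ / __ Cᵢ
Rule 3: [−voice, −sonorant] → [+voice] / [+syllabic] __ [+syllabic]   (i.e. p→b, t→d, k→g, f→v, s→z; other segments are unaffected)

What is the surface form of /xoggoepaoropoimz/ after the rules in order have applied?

xogoebaoroboinz

Rule 1 (nasal place assimilation): /m/ precedes the alveolar consonant /z/, so it assimilates in place to [n]. /xoggoepaoropoimz/ → xoggoepaoropoinz.
Rule 2 (degemination): /gg/ is a geminate; the first /g/ deletes. /xoggoepaoropoinz/ → xogoepaoropoinz.
Rule 3 (intervocalic voicing): /p/ is a voiceless obstruent between vowels /e/ and /a/, so it voices to [b]. /p/ is a voiceless obstruent between vowels /o/ and /o/, so it voices to [b]. /xogoepaoropoinz/ → xogoebaoroboinz.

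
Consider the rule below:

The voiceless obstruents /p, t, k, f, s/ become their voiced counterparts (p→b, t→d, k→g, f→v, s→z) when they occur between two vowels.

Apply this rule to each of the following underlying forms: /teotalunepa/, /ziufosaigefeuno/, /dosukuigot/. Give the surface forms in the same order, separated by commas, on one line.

/teotalunepa/: /t/ is a voiceless obstruent between vowels /o/ and /a/, so it voices to [d]. /p/ is a voiceless obstruent between vowels /e/ and /a/, so it voices to [b]. → [teodaluneba].
/ziufosaigefeuno/: /f/ is a voiceless obstruent between vowels /u/ and /o/, so it voices to [v]. /s/ is a voiceless obstruent between vowels /o/ and /a/, so it voices to [z]. /f/ is a voiceless obstruent between vowels /e/ and /e/, so it voices to [v]. → [ziuvozaigeveuno].
/dosukuigot/: /s/ is a voiceless obstruent between vowels /o/ and /u/, so it voices to [z]. /k/ is a voiceless obstruent between vowels /u/ and /u/, so it voices to [g]. → [dozuguigot].

teodaluneba, ziuvozaigeveuno, dozuguigot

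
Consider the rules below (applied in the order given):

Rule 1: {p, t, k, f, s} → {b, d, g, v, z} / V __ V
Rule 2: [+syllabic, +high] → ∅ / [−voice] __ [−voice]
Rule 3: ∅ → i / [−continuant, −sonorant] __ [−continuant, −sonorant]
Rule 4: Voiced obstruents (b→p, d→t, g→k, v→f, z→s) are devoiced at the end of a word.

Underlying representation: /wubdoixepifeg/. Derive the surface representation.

Rule 1 (intervocalic voicing): /p/ is a voiceless obstruent between vowels /e/ and /i/, so it voices to [b]. /f/ is a voiceless obstruent between vowels /i/ and /e/, so it voices to [v]. /wubdoixepifeg/ → wubdoixebiveg.
Rule 2 (high vowel syncope): no segment meets the environment; /wubdoixebiveg/ is unchanged.
Rule 3 (stop-cluster i-epenthesis): /b/ and /d/ form a stop–stop cluster, so [i] is inserted between them. /wubdoixebiveg/ → wubidoixebiveg.
Rule 4 (final devoicing): /g/ is a voiced obstruent in word-final position, so it devoices to [k]. /wubidoixebiveg/ → wubidoixebivek.

wubidoixebivek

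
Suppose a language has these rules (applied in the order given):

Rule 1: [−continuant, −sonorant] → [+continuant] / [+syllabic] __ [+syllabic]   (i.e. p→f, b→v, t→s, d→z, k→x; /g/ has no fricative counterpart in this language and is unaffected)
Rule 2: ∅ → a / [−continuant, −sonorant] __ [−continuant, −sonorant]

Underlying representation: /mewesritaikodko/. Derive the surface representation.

mewesrisaixodako

Rule 1 (intervocalic spirantization): /t/ is a stop between vowels /i/ and /a/, so it spirantizes to the fricative [s]. /k/ is a stop between vowels /i/ and /o/, so it spirantizes to the fricative [x]. /mewesritaikodko/ → mewesrisaixodko.
Rule 2 (stop-cluster a-epenthesis): /d/ and /k/ form a stop–stop cluster, so [a] is inserted between them. /mewesrisaixodko/ → mewesrisaixodako.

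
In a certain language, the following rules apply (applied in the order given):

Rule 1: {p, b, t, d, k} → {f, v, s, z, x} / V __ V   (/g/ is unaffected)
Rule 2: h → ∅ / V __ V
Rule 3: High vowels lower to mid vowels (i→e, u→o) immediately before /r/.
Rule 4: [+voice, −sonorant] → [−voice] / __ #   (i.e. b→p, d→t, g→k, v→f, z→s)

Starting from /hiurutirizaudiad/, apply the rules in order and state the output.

hioruserizauziat

Rule 1 (intervocalic spirantization): /t/ is a stop between vowels /u/ and /i/, so it spirantizes to the fricative [s]. /d/ is a stop between vowels /u/ and /i/, so it spirantizes to the fricative [z]. /hiurutirizaudiad/ → hiurusirizauziad.
Rule 2 (intervocalic h-deletion): no segment meets the environment; /hiurusirizauziad/ is unchanged.
Rule 3 (pre-rhotic lowering): /u/ is a high vowel immediately before /r/, so it lowers to [o]. /i/ is a high vowel immediately before /r/, so it lowers to [e]. /hiurusirizauziad/ → hioruserizauziad.
Rule 4 (final devoicing): /d/ is a voiced obstruent in word-final position, so it devoices to [t]. /hioruserizauziad/ → hioruserizauziat.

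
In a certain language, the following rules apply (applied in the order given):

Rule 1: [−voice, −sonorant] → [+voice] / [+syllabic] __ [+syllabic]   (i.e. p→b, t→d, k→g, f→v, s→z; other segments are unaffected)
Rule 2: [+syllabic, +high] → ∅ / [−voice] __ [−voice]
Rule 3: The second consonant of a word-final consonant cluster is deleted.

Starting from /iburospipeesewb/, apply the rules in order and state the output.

iburospibeezew

Rule 1 (intervocalic voicing): /p/ is a voiceless obstruent between vowels /i/ and /e/, so it voices to [b]. /s/ is a voiceless obstruent between vowels /e/ and /e/, so it voices to [z]. /iburospipeesewb/ → iburospibeezewb.
Rule 2 (high vowel syncope): no segment meets the environment; /iburospibeezewb/ is unchanged.
Rule 3 (final cluster simplification): /b/ is the second consonant of a word-final cluster /wb/, so it deletes. /iburospibeezewb/ → iburospibeezew.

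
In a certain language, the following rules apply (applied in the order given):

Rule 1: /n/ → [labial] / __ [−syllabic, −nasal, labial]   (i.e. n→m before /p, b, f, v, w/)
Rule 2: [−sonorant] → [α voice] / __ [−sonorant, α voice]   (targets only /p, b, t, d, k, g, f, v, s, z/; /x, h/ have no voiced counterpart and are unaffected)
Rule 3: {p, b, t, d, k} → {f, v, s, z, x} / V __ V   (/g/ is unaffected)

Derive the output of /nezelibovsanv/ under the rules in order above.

nezelivofsamv

Rule 1 (nasal place assimilation): /n/ precedes the labial consonant /v/, so it assimilates in place to [m]. /nezelibovsanv/ → nezelibovsamv.
Rule 2 (regressive voicing assimilation): /v/ precedes the voiceless obstruent /s/, so it devoices to [f] by assimilation. /nezelibovsamv/ → nezelibofsamv.
Rule 3 (intervocalic spirantization): /b/ is a stop between vowels /i/ and /o/, so it spirantizes to the fricative [v]. /nezelibofsamv/ → nezelivofsamv.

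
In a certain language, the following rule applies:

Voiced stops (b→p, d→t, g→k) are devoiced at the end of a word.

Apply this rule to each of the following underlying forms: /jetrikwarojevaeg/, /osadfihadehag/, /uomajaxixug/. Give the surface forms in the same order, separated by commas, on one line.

/jetrikwarojevaeg/: /g/ is a voiced stop in word-final position, so it devoices to [k]. → [jetrikwarojevaek].
/osadfihadehag/: /g/ is a voiced stop in word-final position, so it devoices to [k]. → [osadfihadehak].
/uomajaxixug/: /g/ is a voiced stop in word-final position, so it devoices to [k]. → [uomajaxixuk].

jetrikwarojevaek, osadfihadehak, uomajaxixuk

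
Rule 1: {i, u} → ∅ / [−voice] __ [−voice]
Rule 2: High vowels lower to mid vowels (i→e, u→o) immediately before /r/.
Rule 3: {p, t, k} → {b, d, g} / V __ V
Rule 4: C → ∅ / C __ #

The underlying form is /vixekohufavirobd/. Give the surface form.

Rule 1 (high vowel syncope): /u/ is a high vowel flanked by voiceless consonants /h/ and /f/, so it deletes. /vixekohufavirobd/ → vixekohfavirobd.
Rule 2 (pre-rhotic lowering): /i/ is a high vowel immediately before /r/, so it lowers to [e]. /vixekohfavirobd/ → vixekohfaverobd.
Rule 3 (intervocalic voicing): /k/ is a voiceless stop between vowels /e/ and /o/, so it voices to [g]. /vixekohfaverobd/ → vixegohfaverobd.
Rule 4 (final cluster simplification): /d/ is the second consonant of a word-final cluster /bd/, so it deletes. /vixegohfaverobd/ → vixegohfaverob.

vixegohfaverob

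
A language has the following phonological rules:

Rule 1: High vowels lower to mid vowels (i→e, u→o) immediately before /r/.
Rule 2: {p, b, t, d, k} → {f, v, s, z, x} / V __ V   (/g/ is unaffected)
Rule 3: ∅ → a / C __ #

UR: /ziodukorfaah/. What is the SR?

ziozuxorfaaha

Rule 1 (pre-rhotic lowering): no segment meets the environment; /ziodukorfaah/ is unchanged.
Rule 2 (intervocalic spirantization): /d/ is a stop between vowels /o/ and /u/, so it spirantizes to the fricative [z]. /k/ is a stop between vowels /u/ and /o/, so it spirantizes to the fricative [x]. /ziodukorfaah/ → ziozuxorfaah.
Rule 3 (final a-epenthesis): the form ends in the consonant /h/, so [a] is inserted word-finally. /ziozuxorfaah/ → ziozuxorfaaha.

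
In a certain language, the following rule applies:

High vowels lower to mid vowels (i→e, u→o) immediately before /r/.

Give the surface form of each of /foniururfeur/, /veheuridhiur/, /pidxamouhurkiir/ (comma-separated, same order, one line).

/foniururfeur/: /u/ is a high vowel immediately before /r/, so it lowers to [o]. /u/ is a high vowel immediately before /r/, so it lowers to [o]. /u/ is a high vowel immediately before /r/, so it lowers to [o]. → [foniororfeor].
/veheuridhiur/: /u/ is a high vowel immediately before /r/, so it lowers to [o]. /u/ is a high vowel immediately before /r/, so it lowers to [o]. → [veheoridhior].
/pidxamouhurkiir/: /u/ is a high vowel immediately before /r/, so it lowers to [o]. /i/ is a high vowel immediately before /r/, so it lowers to [e]. → [pidxamouhorkier].

foniororfeor, veheoridhior, pidxamouhorkier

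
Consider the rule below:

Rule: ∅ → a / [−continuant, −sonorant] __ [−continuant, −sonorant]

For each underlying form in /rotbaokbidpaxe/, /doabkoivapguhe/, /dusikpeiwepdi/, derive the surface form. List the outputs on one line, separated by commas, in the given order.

rotabaokabidapaxe, doabakoivapaguhe, dusikapeiwepadi

/rotbaokbidpaxe/: /t/ and /b/ form a stop–stop cluster, so [a] is inserted between them. /k/ and /b/ form a stop–stop cluster, so [a] is inserted between them. /d/ and /p/ form a stop–stop cluster, so [a] is inserted between them. → [rotabaokabidapaxe].
/doabkoivapguhe/: /b/ and /k/ form a stop–stop cluster, so [a] is inserted between them. /p/ and /g/ form a stop–stop cluster, so [a] is inserted between them. → [doabakoivapaguhe].
/dusikpeiwepdi/: /k/ and /p/ form a stop–stop cluster, so [a] is inserted between them. /p/ and /d/ form a stop–stop cluster, so [a] is inserted between them. → [dusikapeiwepadi].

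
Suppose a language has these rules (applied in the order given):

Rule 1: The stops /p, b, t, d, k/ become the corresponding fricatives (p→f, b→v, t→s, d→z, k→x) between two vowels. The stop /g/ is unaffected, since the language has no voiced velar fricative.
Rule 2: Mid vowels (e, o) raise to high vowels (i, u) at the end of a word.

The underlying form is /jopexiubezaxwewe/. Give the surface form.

jofexiuvezaxwewi

Rule 1 (intervocalic spirantization): /p/ is a stop between vowels /o/ and /e/, so it spirantizes to the fricative [f]. /b/ is a stop between vowels /u/ and /e/, so it spirantizes to the fricative [v]. /jopexiubezaxwewe/ → jofexiuvezaxwewe.
Rule 2 (final vowel raising): /e/ is a mid vowel in word-final position, so it raises to [i]. /jofexiuvezaxwewe/ → jofexiuvezaxwewi.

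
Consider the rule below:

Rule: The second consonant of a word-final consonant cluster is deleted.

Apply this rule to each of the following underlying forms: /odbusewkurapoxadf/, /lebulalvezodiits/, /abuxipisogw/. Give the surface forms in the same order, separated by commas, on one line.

/odbusewkurapoxadf/: /f/ is the second consonant of a word-final cluster /df/, so it deletes. → [odbusewkurapoxad].
/lebulalvezodiits/: /s/ is the second consonant of a word-final cluster /ts/, so it deletes. → [lebulalvezodiit].
/abuxipisogw/: /w/ is the second consonant of a word-final cluster /gw/, so it deletes. → [abuxipisog].

odbusewkurapoxad, lebulalvezodiit, abuxipisog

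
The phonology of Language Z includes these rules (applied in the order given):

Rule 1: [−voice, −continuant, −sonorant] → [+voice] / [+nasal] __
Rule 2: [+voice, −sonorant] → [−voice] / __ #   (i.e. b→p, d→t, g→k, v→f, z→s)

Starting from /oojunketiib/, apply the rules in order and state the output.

oojungetiip

Rule 1 (post-nasal voicing): /k/ is a voiceless stop immediately after the nasal /n/, so it voices to [g]. /oojunketiib/ → oojungetiib.
Rule 2 (final devoicing): /b/ is a voiced obstruent in word-final position, so it devoices to [p]. /oojungetiib/ → oojungetiip.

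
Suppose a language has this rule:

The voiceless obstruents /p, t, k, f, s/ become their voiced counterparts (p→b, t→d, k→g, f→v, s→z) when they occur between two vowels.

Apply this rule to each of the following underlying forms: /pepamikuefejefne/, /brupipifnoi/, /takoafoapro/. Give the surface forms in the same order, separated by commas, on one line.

pebamiguevejefne, brubibifnoi, tagoavoapro

/pepamikuefejefne/: /p/ is a voiceless obstruent between vowels /e/ and /a/, so it voices to [b]. /k/ is a voiceless obstruent between vowels /i/ and /u/, so it voices to [g]. /f/ is a voiceless obstruent between vowels /e/ and /e/, so it voices to [v]. → [pebamiguevejefne].
/brupipifnoi/: /p/ is a voiceless obstruent between vowels /u/ and /i/, so it voices to [b]. /p/ is a voiceless obstruent between vowels /i/ and /i/, so it voices to [b]. → [brubibifnoi].
/takoafoapro/: /k/ is a voiceless obstruent between vowels /a/ and /o/, so it voices to [g]. /f/ is a voiceless obstruent between vowels /a/ and /o/, so it voices to [v]. → [tagoavoapro].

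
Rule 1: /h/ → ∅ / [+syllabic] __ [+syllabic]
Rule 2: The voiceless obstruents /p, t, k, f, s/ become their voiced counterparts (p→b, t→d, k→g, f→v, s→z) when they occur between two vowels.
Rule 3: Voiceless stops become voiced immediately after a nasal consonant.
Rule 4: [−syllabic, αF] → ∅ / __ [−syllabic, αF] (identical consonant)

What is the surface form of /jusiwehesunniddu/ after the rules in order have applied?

juziweezunidu

Rule 1 (intervocalic h-deletion): /h/ occurs between vowels /e/ and /e/, so it deletes. /jusiwehesunniddu/ → jusiweesunniddu.
Rule 2 (intervocalic voicing): /s/ is a voiceless obstruent between vowels /u/ and /i/, so it voices to [z]. /s/ is a voiceless obstruent between vowels /e/ and /u/, so it voices to [z]. /jusiweesunniddu/ → juziweezunniddu.
Rule 3 (post-nasal voicing): no segment meets the environment; /juziweezunniddu/ is unchanged.
Rule 4 (degemination): /nn/ is a geminate; the first /n/ deletes. /dd/ is a geminate; the first /d/ deletes. /juziweezunniddu/ → juziweezunidu.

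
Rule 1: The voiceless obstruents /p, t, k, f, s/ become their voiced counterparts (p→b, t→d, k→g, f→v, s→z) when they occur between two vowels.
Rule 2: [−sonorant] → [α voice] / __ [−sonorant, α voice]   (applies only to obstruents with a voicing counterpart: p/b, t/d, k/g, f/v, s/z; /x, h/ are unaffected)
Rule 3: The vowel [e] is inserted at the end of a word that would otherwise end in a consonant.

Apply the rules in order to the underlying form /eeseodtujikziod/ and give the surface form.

eezeottujigziode

Rule 1 (intervocalic voicing): /s/ is a voiceless obstruent between vowels /e/ and /e/, so it voices to [z]. /eeseodtujikziod/ → eezeodtujikziod.
Rule 2 (regressive voicing assimilation): /d/ precedes the voiceless obstruent /t/, so it devoices to [t] by assimilation. /k/ precedes the voiced obstruent /z/, so it voices to [g] by assimilation. /eezeodtujikziod/ → eezeottujigziod.
Rule 3 (final e-epenthesis): the form ends in the consonant /d/, so [e] is inserted word-finally. /eezeottujigziod/ → eezeottujigziode.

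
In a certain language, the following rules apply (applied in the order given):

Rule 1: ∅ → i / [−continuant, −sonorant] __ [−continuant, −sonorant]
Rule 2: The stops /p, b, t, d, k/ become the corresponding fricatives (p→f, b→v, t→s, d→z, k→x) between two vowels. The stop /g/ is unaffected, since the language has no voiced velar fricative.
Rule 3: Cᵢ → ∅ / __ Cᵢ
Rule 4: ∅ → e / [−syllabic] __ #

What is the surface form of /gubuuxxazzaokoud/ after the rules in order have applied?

Rule 1 (stop-cluster i-epenthesis): no segment meets the environment; /gubuuxxazzaokoud/ is unchanged.
Rule 2 (intervocalic spirantization): /b/ is a stop between vowels /u/ and /u/, so it spirantizes to the fricative [v]. /k/ is a stop between vowels /o/ and /o/, so it spirantizes to the fricative [x]. /gubuuxxazzaokoud/ → guvuuxxazzaoxoud.
Rule 3 (degemination): /xx/ is a geminate; the first /x/ deletes. /zz/ is a geminate; the first /z/ deletes. /guvuuxxazzaoxoud/ → guvuuxazaoxoud.
Rule 4 (final e-epenthesis): the form ends in the consonant /d/, so [e] is inserted word-finally. /guvuuxazaoxoud/ → guvuuxazaoxoude.

guvuuxazaoxoude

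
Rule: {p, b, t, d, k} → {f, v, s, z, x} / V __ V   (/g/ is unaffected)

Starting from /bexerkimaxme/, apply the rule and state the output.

bexerkimaxme

No segment of /bexerkimaxme/ meets the structural description of the rule, so the form surfaces unchanged.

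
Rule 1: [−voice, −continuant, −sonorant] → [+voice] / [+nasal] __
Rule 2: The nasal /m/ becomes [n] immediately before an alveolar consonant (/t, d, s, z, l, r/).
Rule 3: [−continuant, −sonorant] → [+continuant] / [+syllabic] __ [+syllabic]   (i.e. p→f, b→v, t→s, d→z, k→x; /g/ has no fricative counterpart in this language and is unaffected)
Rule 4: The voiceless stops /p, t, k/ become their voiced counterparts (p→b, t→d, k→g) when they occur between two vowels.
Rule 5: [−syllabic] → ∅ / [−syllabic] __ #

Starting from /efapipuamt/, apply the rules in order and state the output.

efafifuan

Rule 1 (post-nasal voicing): /t/ is a voiceless stop immediately after the nasal /m/, so it voices to [d]. /efapipuamt/ → efapipuamd.
Rule 2 (nasal place assimilation): /m/ precedes the alveolar consonant /d/, so it assimilates in place to [n]. /efapipuamd/ → efapipuand.
Rule 3 (intervocalic spirantization): /p/ is a stop between vowels /a/ and /i/, so it spirantizes to the fricative [f]. /p/ is a stop between vowels /i/ and /u/, so it spirantizes to the fricative [f]. /efapipuand/ → efafifuand.
Rule 4 (intervocalic voicing): no segment meets the environment; /efafifuand/ is unchanged.
Rule 5 (final cluster simplification): /d/ is the second consonant of a word-final cluster /nd/, so it deletes. /efafifuand/ → efafifuan.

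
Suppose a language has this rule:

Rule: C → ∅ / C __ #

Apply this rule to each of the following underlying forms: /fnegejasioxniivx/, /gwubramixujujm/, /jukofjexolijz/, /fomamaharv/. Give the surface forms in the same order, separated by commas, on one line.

fnegejasioxniiv, gwubramixujuj, jukofjexolij, fomamahar

/fnegejasioxniivx/: /x/ is the second consonant of a word-final cluster /vx/, so it deletes. → [fnegejasioxniiv].
/gwubramixujujm/: /m/ is the second consonant of a word-final cluster /jm/, so it deletes. → [gwubramixujuj].
/jukofjexolijz/: /z/ is the second consonant of a word-final cluster /jz/, so it deletes. → [jukofjexolij].
/fomamaharv/: /v/ is the second consonant of a word-final cluster /rv/, so it deletes. → [fomamahar].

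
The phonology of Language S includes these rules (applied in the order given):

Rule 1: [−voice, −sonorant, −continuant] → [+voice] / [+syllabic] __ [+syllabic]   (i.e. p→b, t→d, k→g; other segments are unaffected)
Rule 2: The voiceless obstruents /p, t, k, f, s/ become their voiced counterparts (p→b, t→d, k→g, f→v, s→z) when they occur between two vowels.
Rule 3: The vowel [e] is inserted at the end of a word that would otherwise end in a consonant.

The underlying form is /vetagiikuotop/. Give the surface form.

vedagiiguodope

Rule 1 (intervocalic voicing): /t/ is a voiceless stop between vowels /e/ and /a/, so it voices to [d]. /k/ is a voiceless stop between vowels /i/ and /u/, so it voices to [g]. /t/ is a voiceless stop between vowels /o/ and /o/, so it voices to [d]. /vetagiikuotop/ → vedagiiguodop.
Rule 2 (intervocalic voicing): no segment meets the environment; /vedagiiguodop/ is unchanged.
Rule 3 (final e-epenthesis): the form ends in the consonant /p/, so [e] is inserted word-finally. /vedagiiguodop/ → vedagiiguodope.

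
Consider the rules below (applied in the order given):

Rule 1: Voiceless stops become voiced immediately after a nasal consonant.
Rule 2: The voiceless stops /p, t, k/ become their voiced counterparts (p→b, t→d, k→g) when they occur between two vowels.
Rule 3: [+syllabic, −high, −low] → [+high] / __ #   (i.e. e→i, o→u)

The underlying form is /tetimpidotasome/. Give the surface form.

tedimbidodasomi

Rule 1 (post-nasal voicing): /p/ is a voiceless stop immediately after the nasal /m/, so it voices to [b]. /tetimpidotasome/ → tetimbidotasome.
Rule 2 (intervocalic voicing): /t/ is a voiceless stop between vowels /e/ and /i/, so it voices to [d]. /t/ is a voiceless stop between vowels /o/ and /a/, so it voices to [d]. /tetimbidotasome/ → tedimbidodasome.
Rule 3 (final vowel raising): /e/ is a mid vowel in word-final position, so it raises to [i]. /tedimbidodasome/ → tedimbidodasomi.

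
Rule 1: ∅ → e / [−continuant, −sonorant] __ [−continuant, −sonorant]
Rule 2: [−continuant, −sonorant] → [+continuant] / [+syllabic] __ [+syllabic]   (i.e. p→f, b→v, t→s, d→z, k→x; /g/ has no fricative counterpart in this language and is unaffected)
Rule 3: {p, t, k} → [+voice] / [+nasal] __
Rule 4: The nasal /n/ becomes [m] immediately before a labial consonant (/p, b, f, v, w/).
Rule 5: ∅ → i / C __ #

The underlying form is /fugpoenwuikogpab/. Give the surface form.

Rule 1 (stop-cluster e-epenthesis): /g/ and /p/ form a stop–stop cluster, so [e] is inserted between them. /g/ and /p/ form a stop–stop cluster, so [e] is inserted between them. /fugpoenwuikogpab/ → fugepoenwuikogepab.
Rule 2 (intervocalic spirantization): /p/ is a stop between vowels /e/ and /o/, so it spirantizes to the fricative [f]. /k/ is a stop between vowels /i/ and /o/, so it spirantizes to the fricative [x]. /p/ is a stop between vowels /e/ and /a/, so it spirantizes to the fricative [f]. /fugepoenwuikogepab/ → fugefoenwuixogefab.
Rule 3 (post-nasal voicing): no segment meets the environment; /fugefoenwuixogefab/ is unchanged.
Rule 4 (nasal place assimilation): /n/ precedes the labial consonant /w/, so it assimilates in place to [m]. /fugefoenwuixogefab/ → fugefoemwuixogefab.
Rule 5 (final i-epenthesis): the form ends in the consonant /b/, so [i] is inserted word-finally. /fugefoemwuixogefab/ → fugefoemwuixogefabi.

fugefoemwuixogefabi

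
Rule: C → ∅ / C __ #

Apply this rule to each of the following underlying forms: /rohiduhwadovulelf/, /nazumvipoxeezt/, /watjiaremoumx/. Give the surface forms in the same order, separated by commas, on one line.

rohiduhwadovulel, nazumvipoxeez, watjiaremoum

/rohiduhwadovulelf/: /f/ is the second consonant of a word-final cluster /lf/, so it deletes. → [rohiduhwadovulel].
/nazumvipoxeezt/: /t/ is the second consonant of a word-final cluster /zt/, so it deletes. → [nazumvipoxeez].
/watjiaremoumx/: /x/ is the second consonant of a word-final cluster /mx/, so it deletes. → [watjiaremoum].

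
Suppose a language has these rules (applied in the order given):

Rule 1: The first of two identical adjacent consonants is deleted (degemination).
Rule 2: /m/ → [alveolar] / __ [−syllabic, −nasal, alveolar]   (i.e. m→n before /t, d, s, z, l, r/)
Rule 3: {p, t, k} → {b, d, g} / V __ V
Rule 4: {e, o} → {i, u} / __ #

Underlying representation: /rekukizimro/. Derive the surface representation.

Rule 1 (degemination): no segment meets the environment; /rekukizimro/ is unchanged.
Rule 2 (nasal place assimilation): /m/ precedes the alveolar consonant /r/, so it assimilates in place to [n]. /rekukizimro/ → rekukizinro.
Rule 3 (intervocalic voicing): /k/ is a voiceless stop between vowels /e/ and /u/, so it voices to [g]. /k/ is a voiceless stop between vowels /u/ and /i/, so it voices to [g]. /rekukizinro/ → regugizinro.
Rule 4 (final vowel raising): /o/ is a mid vowel in word-final position, so it raises to [u]. /regugizinro/ → regugizinru.

regugizinru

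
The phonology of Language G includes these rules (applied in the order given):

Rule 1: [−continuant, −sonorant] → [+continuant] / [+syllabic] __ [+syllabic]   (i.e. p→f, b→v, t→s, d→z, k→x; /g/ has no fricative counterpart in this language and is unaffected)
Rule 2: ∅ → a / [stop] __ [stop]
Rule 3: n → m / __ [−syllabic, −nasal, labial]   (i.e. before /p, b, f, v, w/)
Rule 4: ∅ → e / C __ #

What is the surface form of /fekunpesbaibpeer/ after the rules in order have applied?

fexumpesbaibapeere

Rule 1 (intervocalic spirantization): /k/ is a stop between vowels /e/ and /u/, so it spirantizes to the fricative [x]. /fekunpesbaibpeer/ → fexunpesbaibpeer.
Rule 2 (stop-cluster a-epenthesis): /b/ and /p/ form a stop–stop cluster, so [a] is inserted between them. /fexunpesbaibpeer/ → fexunpesbaibapeer.
Rule 3 (nasal place assimilation): /n/ precedes the labial consonant /p/, so it assimilates in place to [m]. /fexunpesbaibapeer/ → fexumpesbaibapeer.
Rule 4 (final e-epenthesis): the form ends in the consonant /r/, so [e] is inserted word-finally. /fexumpesbaibapeer/ → fexumpesbaibapeere.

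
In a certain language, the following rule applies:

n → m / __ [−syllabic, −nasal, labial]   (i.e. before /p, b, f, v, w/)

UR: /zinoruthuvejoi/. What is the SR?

zinoruthuvejoi

No segment of /zinoruthuvejoi/ meets the structural description of the rule, so the form surfaces unchanged.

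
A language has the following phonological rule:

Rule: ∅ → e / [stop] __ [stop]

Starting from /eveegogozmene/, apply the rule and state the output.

No segment of /eveegogozmene/ meets the structural description of the rule, so the form surfaces unchanged.

eveegogozmene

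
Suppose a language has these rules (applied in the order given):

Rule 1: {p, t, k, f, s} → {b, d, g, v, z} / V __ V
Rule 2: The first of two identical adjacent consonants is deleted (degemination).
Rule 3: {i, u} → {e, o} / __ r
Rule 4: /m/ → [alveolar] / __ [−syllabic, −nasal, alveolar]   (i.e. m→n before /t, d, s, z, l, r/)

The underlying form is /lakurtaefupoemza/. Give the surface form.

lagortaevuboenza

Rule 1 (intervocalic voicing): /k/ is a voiceless obstruent between vowels /a/ and /u/, so it voices to [g]. /f/ is a voiceless obstruent between vowels /e/ and /u/, so it voices to [v]. /p/ is a voiceless obstruent between vowels /u/ and /o/, so it voices to [b]. /lakurtaefupoemza/ → lagurtaevuboemza.
Rule 2 (degemination): no segment meets the environment; /lagurtaevuboemza/ is unchanged.
Rule 3 (pre-rhotic lowering): /u/ is a high vowel immediately before /r/, so it lowers to [o]. /lagurtaevuboemza/ → lagortaevuboemza.
Rule 4 (nasal place assimilation): /m/ precedes the alveolar consonant /z/, so it assimilates in place to [n]. /lagortaevuboemza/ → lagortaevuboenza.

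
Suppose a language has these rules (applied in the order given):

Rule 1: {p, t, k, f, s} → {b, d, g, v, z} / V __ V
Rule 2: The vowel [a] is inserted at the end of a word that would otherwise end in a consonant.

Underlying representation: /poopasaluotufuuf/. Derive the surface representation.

Rule 1 (intervocalic voicing): /p/ is a voiceless obstruent between vowels /o/ and /a/, so it voices to [b]. /s/ is a voiceless obstruent between vowels /a/ and /a/, so it voices to [z]. /t/ is a voiceless obstruent between vowels /o/ and /u/, so it voices to [d]. /f/ is a voiceless obstruent between vowels /u/ and /u/, so it voices to [v]. /poopasaluotufuuf/ → poobazaluoduvuuf.
Rule 2 (final a-epenthesis): the form ends in the consonant /f/, so [a] is inserted word-finally. /poobazaluoduvuuf/ → poobazaluoduvuufa.

poobazaluoduvuufa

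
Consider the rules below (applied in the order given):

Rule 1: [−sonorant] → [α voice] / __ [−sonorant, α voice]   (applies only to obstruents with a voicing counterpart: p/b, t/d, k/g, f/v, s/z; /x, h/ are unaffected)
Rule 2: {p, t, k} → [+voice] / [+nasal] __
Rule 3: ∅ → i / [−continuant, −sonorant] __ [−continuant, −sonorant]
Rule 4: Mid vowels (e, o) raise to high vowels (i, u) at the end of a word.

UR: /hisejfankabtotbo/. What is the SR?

Rule 1 (regressive voicing assimilation): /b/ precedes the voiceless obstruent /t/, so it devoices to [p] by assimilation. /t/ precedes the voiced obstruent /b/, so it voices to [d] by assimilation. /hisejfankabtotbo/ → hisejfankaptodbo.
Rule 2 (post-nasal voicing): /k/ is a voiceless stop immediately after the nasal /n/, so it voices to [g]. /hisejfankaptodbo/ → hisejfangaptodbo.
Rule 3 (stop-cluster i-epenthesis): /p/ and /t/ form a stop–stop cluster, so [i] is inserted between them. /d/ and /b/ form a stop–stop cluster, so [i] is inserted between them. /hisejfangaptodbo/ → hisejfangapitodibo.
Rule 4 (final vowel raising): /o/ is a mid vowel in word-final position, so it raises to [u]. /hisejfangapitodibo/ → hisejfangapitodibu.

hisejfangapitodibu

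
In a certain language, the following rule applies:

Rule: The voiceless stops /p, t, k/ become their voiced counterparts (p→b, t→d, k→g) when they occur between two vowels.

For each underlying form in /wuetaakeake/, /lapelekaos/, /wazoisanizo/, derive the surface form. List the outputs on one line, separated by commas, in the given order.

wuedaageage, labelegaos, wazoisanizo

/wuetaakeake/: /t/ is a voiceless stop between vowels /e/ and /a/, so it voices to [d]. /k/ is a voiceless stop between vowels /a/ and /e/, so it voices to [g]. /k/ is a voiceless stop between vowels /a/ and /e/, so it voices to [g]. → [wuedaageage].
/lapelekaos/: /p/ is a voiceless stop between vowels /a/ and /e/, so it voices to [b]. /k/ is a voiceless stop between vowels /e/ and /a/, so it voices to [g]. → [labelegaos].
/wazoisanizo/: the rule's environment is not met; surfaces unchanged as [wazoisanizo].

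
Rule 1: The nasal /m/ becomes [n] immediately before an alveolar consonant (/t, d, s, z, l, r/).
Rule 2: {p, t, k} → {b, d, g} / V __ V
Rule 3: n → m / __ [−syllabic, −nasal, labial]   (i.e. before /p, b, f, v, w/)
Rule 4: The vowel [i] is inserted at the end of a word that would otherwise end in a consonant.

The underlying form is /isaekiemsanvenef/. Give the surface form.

Rule 1 (nasal place assimilation): /m/ precedes the alveolar consonant /s/, so it assimilates in place to [n]. /isaekiemsanvenef/ → isaekiensanvenef.
Rule 2 (intervocalic voicing): /k/ is a voiceless stop between vowels /e/ and /i/, so it voices to [g]. /isaekiensanvenef/ → isaegiensanvenef.
Rule 3 (nasal place assimilation): /n/ precedes the labial consonant /v/, so it assimilates in place to [m]. /isaegiensanvenef/ → isaegiensamvenef.
Rule 4 (final i-epenthesis): the form ends in the consonant /f/, so [i] is inserted word-finally. /isaegiensamvenef/ → isaegiensamvenefi.

isaegiensamvenefi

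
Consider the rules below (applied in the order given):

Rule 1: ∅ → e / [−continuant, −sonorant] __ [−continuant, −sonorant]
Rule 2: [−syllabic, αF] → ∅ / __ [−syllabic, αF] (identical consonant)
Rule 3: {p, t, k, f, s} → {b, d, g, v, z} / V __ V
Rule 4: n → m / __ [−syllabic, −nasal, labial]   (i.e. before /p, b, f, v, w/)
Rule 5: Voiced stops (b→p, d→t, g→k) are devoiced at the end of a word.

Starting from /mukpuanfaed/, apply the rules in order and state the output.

Rule 1 (stop-cluster e-epenthesis): /k/ and /p/ form a stop–stop cluster, so [e] is inserted between them. /mukpuanfaed/ → mukepuanfaed.
Rule 2 (degemination): no segment meets the environment; /mukepuanfaed/ is unchanged.
Rule 3 (intervocalic voicing): /k/ is a voiceless obstruent between vowels /u/ and /e/, so it voices to [g]. /p/ is a voiceless obstruent between vowels /e/ and /u/, so it voices to [b]. /mukepuanfaed/ → mugebuanfaed.
Rule 4 (nasal place assimilation): /n/ precedes the labial consonant /f/, so it assimilates in place to [m]. /mugebuanfaed/ → mugebuamfaed.
Rule 5 (final devoicing): /d/ is a voiced stop in word-final position, so it devoices to [t]. /mugebuamfaed/ → mugebuamfaet.

mugebuamfaet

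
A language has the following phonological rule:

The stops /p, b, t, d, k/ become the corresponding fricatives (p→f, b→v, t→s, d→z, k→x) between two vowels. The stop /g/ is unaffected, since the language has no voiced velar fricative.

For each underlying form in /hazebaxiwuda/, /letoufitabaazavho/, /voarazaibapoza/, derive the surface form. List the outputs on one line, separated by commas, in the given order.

/hazebaxiwuda/: /b/ is a stop between vowels /e/ and /a/, so it spirantizes to the fricative [v]. /d/ is a stop between vowels /u/ and /a/, so it spirantizes to the fricative [z]. → [hazevaxiwuza].
/letoufitabaazavho/: /t/ is a stop between vowels /e/ and /o/, so it spirantizes to the fricative [s]. /t/ is a stop between vowels /i/ and /a/, so it spirantizes to the fricative [s]. /b/ is a stop between vowels /a/ and /a/, so it spirantizes to the fricative [v]. → [lesoufisavaazavho].
/voarazaibapoza/: /b/ is a stop between vowels /i/ and /a/, so it spirantizes to the fricative [v]. /p/ is a stop between vowels /a/ and /o/, so it spirantizes to the fricative [f]. → [voarazaivafoza].

hazevaxiwuza, lesoufisavaazavho, voarazaivafoza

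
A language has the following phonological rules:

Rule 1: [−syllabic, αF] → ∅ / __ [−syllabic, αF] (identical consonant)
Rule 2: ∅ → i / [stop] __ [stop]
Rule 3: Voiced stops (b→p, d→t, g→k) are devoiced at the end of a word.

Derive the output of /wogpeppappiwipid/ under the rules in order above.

Rule 1 (degemination): /pp/ is a geminate; the first /p/ deletes. /pp/ is a geminate; the first /p/ deletes. /wogpeppappiwipid/ → wogpepapiwipid.
Rule 2 (stop-cluster i-epenthesis): /g/ and /p/ form a stop–stop cluster, so [i] is inserted between them. /wogpepapiwipid/ → wogipepapiwipid.
Rule 3 (final devoicing): /d/ is a voiced stop in word-final position, so it devoices to [t]. /wogipepapiwipid/ → wogipepapiwipit.

wogipepapiwipit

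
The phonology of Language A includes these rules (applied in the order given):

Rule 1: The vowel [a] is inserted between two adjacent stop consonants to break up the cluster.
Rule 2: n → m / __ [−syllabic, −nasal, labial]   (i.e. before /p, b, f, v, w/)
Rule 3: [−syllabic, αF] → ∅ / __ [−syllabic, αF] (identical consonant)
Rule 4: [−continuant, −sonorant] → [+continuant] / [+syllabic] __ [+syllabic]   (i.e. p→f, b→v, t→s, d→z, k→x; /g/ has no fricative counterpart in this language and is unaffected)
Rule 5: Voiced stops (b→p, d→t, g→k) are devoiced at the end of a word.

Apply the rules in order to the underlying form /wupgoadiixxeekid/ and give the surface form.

Rule 1 (stop-cluster a-epenthesis): /p/ and /g/ form a stop–stop cluster, so [a] is inserted between them. /wupgoadiixxeekid/ → wupagoadiixxeekid.
Rule 2 (nasal place assimilation): no segment meets the environment; /wupagoadiixxeekid/ is unchanged.
Rule 3 (degemination): /xx/ is a geminate; the first /x/ deletes. /wupagoadiixxeekid/ → wupagoadiixeekid.
Rule 4 (intervocalic spirantization): /p/ is a stop between vowels /u/ and /a/, so it spirantizes to the fricative [f]. /d/ is a stop between vowels /a/ and /i/, so it spirantizes to the fricative [z]. /k/ is a stop between vowels /e/ and /i/, so it spirantizes to the fricative [x]. /wupagoadiixeekid/ → wufagoaziixeexid.
Rule 5 (final devoicing): /d/ is a voiced stop in word-final position, so it devoices to [t]. /wufagoaziixeexid/ → wufagoaziixeexit.

wufagoaziixeexit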